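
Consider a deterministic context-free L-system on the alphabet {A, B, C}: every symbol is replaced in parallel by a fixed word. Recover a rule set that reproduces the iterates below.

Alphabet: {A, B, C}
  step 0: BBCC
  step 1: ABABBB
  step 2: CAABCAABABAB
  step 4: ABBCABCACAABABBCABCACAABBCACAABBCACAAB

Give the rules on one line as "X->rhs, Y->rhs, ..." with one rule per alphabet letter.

  step 1 ⇒ step 2: ABABBB ⇒ CA·AB·CA·AB·AB·AB
    A ↦ CA
    B ↦ AB
  step 0 ⇒ step 1: BBCC ⇒ AB·AB·B·B
    C ↦ B

A->CA, B->AB, C->B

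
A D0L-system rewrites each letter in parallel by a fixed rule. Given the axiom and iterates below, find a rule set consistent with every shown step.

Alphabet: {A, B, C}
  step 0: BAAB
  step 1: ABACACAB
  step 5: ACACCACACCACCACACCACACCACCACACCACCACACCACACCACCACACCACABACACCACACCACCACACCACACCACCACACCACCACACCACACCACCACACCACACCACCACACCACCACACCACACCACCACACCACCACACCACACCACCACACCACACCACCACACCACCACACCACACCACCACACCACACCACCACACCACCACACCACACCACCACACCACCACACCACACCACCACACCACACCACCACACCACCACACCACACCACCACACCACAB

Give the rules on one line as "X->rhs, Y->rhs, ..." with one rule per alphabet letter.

  step 0 ⇒ step 1: BAAB ⇒ AB·AC·AC·AB
    A ↦ AC
    B ↦ AB
    C ↦ ACC  (constrained at step 1)

A->AC, B->AB, C->ACC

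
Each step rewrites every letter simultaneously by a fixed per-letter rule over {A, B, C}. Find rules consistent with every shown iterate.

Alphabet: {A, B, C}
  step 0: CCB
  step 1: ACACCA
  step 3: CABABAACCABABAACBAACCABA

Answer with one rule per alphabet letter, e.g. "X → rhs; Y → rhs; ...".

A->BA, B->CA, C->AC

  step 0 ⇒ step 1: CCB ⇒ AC·AC·CA
    B ↦ CA
    C ↦ AC
    A ↦ BA  (constrained at step 1)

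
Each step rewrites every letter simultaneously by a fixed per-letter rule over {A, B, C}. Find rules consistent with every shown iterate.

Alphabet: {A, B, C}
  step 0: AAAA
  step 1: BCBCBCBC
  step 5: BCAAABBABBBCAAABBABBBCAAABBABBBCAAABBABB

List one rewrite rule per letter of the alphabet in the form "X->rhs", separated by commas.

  step 0 ⇒ step 1: AAAA ⇒ BC·BC·BC·BC
    A ↦ BC
    B ↦ A  (constrained at step 1)
    C ↦ BB  (constrained at step 1)

A->BC, B->A, C->BB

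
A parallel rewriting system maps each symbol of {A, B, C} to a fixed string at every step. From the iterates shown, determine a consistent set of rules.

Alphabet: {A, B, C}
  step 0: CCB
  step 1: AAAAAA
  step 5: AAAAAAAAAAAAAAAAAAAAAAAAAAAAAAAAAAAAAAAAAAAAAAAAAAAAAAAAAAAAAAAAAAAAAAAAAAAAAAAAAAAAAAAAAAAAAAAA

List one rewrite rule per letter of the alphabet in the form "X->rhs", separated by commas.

A->CB, B->AA, C->AA

  step 0 ⇒ step 1: CCB ⇒ AA·AA·AA
    B ↦ AA
    C ↦ AA
    A ↦ CB  (constrained at step 1)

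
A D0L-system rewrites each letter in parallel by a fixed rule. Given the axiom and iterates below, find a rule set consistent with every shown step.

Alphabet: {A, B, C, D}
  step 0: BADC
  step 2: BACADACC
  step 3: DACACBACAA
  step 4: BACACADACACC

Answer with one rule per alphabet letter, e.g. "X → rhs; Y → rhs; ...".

A->C, B->DA, C->A, D->BA

  step 3 ⇒ step 4: DACACBACAA ⇒ BA·C·A·C·A·DA·C·A·C·C
    A ↦ C
    B ↦ DA
    C ↦ A
    D ↦ BA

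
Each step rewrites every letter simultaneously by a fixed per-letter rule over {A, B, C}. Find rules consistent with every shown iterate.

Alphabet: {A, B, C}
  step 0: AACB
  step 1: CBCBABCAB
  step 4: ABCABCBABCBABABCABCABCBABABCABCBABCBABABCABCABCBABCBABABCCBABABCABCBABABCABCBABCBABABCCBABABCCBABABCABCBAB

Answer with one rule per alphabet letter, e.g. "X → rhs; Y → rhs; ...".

A->CB, B->AB, C->ABC

  step 0 ⇒ step 1: AACB ⇒ CB·CB·ABC·AB
    A ↦ CB
    B ↦ AB
    C ↦ ABC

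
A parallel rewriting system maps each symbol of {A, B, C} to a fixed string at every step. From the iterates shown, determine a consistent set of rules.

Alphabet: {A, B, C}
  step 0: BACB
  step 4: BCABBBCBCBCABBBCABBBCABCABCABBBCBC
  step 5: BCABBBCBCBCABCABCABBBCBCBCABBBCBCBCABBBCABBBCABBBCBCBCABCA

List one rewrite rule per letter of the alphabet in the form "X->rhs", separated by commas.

  step 4 ⇒ step 5: BCABBBCBCBCABBBCABBBCABCABCABBBCBC ⇒ BC·A·BB·BC·BC·BC·A·BC·A·BC·A·BB·BC·BC·BC·A·BB·BC·BC·BC·A·BB·BC·A·BB·BC·A·BB·BC·BC·BC·A·BC·A
    A ↦ BB
    B ↦ BC
    C ↦ A

A->BB, B->BC, C->A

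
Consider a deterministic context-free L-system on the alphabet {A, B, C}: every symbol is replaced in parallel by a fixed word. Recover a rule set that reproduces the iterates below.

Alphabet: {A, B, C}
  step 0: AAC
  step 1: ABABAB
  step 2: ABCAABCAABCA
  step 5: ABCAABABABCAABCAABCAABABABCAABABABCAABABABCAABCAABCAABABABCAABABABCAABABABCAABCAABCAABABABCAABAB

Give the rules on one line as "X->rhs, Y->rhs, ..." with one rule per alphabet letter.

A->AB, B->CA, C->AB

  step 1 ⇒ step 2: ABABAB ⇒ AB·CA·AB·CA·AB·CA
    A ↦ AB
    B ↦ CA
  step 0 ⇒ step 1: AAC ⇒ AB·AB·AB
    C ↦ AB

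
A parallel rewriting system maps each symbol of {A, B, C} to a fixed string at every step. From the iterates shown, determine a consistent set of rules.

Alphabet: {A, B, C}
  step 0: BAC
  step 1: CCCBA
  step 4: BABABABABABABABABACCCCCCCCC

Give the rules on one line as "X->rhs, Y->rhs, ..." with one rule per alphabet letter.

  step 0 ⇒ step 1: BAC ⇒ CC·C·BA
    A ↦ C
    B ↦ CC
    C ↦ BA

A->C, B->CC, C->BA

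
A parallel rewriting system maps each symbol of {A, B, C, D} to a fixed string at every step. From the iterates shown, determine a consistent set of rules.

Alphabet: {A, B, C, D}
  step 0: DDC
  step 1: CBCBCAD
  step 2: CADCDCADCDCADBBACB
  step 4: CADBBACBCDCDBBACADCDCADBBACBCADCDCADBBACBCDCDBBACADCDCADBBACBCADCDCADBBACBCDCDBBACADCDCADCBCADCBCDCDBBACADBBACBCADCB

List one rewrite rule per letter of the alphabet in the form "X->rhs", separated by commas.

A->BBA, B->CD, C->CAD, D->CB

  step 1 ⇒ step 2: CBCBCAD ⇒ CAD·CD·CAD·CD·CAD·BBA·CB
    A ↦ BBA
    B ↦ CD
    C ↦ CAD
    D ↦ CB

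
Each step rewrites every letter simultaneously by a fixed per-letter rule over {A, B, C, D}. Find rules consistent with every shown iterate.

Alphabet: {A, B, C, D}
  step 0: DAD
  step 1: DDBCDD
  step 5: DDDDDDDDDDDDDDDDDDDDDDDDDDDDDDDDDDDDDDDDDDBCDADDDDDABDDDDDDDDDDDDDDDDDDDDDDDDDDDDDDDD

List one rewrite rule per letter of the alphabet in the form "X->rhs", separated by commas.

  step 0 ⇒ step 1: DAD ⇒ DD·BC·DD
    A ↦ BC
    D ↦ DD
    B ↦ DA  (constrained at step 1)
    C ↦ B  (constrained at step 1)

A->BC, B->DA, C->B, D->DD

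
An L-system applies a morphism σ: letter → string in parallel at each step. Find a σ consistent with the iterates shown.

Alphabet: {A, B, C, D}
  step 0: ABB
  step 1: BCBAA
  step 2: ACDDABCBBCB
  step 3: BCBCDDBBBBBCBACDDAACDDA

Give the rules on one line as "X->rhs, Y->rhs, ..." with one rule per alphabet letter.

A->BCB, B->A, C->CDD, D->BB

  step 2 ⇒ step 3: ACDDABCBBCB ⇒ BCB·CDD·BB·BB·BCB·A·CDD·A·A·CDD·A
    A ↦ BCB
    B ↦ A
    C ↦ CDD
    D ↦ BB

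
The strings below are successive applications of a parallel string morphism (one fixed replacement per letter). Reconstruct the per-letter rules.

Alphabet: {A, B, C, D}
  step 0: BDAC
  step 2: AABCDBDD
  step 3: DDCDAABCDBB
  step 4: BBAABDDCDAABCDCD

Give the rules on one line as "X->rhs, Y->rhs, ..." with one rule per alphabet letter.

A->D, B->CD, C->AA, D->B

  step 3 ⇒ step 4: DDCDAABCDBB ⇒ B·B·AA·B·D·D·CD·AA·B·CD·CD
    A ↦ D
    B ↦ CD
    C ↦ AA
    D ↦ B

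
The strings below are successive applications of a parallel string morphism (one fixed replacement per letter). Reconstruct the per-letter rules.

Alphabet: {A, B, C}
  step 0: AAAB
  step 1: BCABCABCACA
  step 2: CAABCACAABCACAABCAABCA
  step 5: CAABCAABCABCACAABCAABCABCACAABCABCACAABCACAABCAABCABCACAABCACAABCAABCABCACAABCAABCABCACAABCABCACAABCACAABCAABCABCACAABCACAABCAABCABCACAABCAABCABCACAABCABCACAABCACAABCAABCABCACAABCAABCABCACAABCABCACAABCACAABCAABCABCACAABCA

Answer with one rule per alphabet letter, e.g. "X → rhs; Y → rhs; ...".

A->BCA, B->CA, C->A

  step 1 ⇒ step 2: BCABCABCACA ⇒ CA·A·BCA·CA·A·BCA·CA·A·BCA·A·BCA
    A ↦ BCA
    B ↦ CA
    C ↦ A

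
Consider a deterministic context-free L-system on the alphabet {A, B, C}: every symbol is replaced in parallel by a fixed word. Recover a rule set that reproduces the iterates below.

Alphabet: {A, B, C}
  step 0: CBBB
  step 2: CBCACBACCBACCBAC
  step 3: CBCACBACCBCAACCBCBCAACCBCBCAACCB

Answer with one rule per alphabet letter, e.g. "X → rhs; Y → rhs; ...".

A->AC, B->CA, C->CB

  step 2 ⇒ step 3: CBCACBACCBACCBAC ⇒ CB·CA·CB·AC·CB·CA·AC·CB·CB·CA·AC·CB·CB·CA·AC·CB
    A ↦ AC
    B ↦ CA
    C ↦ CB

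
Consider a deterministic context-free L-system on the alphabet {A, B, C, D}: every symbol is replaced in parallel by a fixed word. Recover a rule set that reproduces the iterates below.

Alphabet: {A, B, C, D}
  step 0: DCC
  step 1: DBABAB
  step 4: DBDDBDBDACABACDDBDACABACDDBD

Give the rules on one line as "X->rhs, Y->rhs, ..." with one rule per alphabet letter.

  step 0 ⇒ step 1: DCC ⇒ DB·AB·AB
    C ↦ AB
    D ↦ DB
    A ↦ AC  (constrained at step 1)
    B ↦ D  (constrained at step 1)

A->AC, B->D, C->AB, D->DB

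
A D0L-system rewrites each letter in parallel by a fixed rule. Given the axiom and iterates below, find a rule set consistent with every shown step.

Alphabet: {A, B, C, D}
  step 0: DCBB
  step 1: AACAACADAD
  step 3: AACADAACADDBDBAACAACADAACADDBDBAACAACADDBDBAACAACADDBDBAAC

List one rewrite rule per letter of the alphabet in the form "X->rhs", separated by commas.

A->DB, B->AD, C->AAC, D->AAC

  step 0 ⇒ step 1: DCBB ⇒ AAC·AAC·AD·AD
    B ↦ AD
    C ↦ AAC
    D ↦ AAC
    A ↦ DB  (constrained at step 1)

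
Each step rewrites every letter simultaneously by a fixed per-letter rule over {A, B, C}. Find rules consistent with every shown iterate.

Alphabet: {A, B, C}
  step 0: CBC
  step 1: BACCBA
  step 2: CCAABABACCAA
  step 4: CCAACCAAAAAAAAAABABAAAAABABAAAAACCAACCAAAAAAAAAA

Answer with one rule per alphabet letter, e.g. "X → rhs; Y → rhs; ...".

  step 1 ⇒ step 2: BACCBA ⇒ CC·AA·BA·BA·CC·AA
    A ↦ AA
    B ↦ CC
    C ↦ BA

A->AA, B->CC, C->BA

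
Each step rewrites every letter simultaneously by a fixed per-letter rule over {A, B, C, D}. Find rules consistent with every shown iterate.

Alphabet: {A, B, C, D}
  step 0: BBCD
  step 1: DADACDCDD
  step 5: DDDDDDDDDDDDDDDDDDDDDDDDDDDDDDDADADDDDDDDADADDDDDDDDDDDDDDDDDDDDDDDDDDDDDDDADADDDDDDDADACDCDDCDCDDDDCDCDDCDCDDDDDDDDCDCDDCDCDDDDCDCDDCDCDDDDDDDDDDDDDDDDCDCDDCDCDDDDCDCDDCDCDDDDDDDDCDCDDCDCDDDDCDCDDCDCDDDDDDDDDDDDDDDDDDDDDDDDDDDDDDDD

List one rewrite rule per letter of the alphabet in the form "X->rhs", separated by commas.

  step 0 ⇒ step 1: BBCD ⇒ DA·DA·CDC·DD
    B ↦ DA
    C ↦ CDC
    D ↦ DD
    A ↦ DBB  (constrained at step 1)

A->DBB, B->DA, C->CDC, D->DD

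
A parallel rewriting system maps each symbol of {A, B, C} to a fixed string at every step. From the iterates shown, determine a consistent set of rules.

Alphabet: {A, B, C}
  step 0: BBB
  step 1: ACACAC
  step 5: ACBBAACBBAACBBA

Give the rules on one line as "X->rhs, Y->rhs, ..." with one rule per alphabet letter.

A->B, B->AC, C->A

  step 0 ⇒ step 1: BBB ⇒ AC·AC·AC
    B ↦ AC
    A ↦ B  (constrained at step 1)
    C ↦ A  (constrained at step 1)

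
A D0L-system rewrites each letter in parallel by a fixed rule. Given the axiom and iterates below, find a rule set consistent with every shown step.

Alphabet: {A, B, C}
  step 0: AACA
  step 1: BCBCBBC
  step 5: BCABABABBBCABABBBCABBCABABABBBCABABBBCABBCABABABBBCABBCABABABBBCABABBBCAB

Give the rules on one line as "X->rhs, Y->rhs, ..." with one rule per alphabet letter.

A->BC, B->AB, C->B

  step 0 ⇒ step 1: AACA ⇒ BC·BC·B·BC
    A ↦ BC
    C ↦ B
    B ↦ AB  (constrained at step 1)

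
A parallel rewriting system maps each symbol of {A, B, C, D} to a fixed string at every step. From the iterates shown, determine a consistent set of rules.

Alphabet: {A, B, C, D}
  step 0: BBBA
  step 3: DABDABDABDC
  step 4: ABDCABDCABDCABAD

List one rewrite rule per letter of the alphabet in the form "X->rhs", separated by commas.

A->D, B->C, C->AD, D->AB

  step 3 ⇒ step 4: DABDABDABDC ⇒ AB·D·C·AB·D·C·AB·D·C·AB·AD
    A ↦ D
    B ↦ C
    C ↦ AD
    D ↦ AB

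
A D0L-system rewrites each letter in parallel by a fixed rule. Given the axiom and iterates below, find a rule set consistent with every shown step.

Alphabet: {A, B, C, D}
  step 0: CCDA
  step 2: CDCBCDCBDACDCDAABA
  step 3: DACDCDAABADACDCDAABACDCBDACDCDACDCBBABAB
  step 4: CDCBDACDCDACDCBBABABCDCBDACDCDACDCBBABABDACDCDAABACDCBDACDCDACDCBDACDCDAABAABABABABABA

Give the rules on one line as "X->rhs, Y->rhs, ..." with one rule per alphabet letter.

  step 3 ⇒ step 4: DACDCDAABADACDCDAABACDCBDACDCDACDCBBABAB ⇒ CDC·B·DA·CDC·DA·CDC·B·B·ABA·B·CDC·B·DA·CDC·DA·CDC·B·B·ABA·B·DA·CDC·DA·ABA·CDC·B·DA·CDC·DA·CDC·B·DA·CDC·DA·ABA·ABA·B·ABA·B·ABA
    A ↦ B
    B ↦ ABA
    C ↦ DA
    D ↦ CDC

A->B, B->ABA, C->DA, D->CDC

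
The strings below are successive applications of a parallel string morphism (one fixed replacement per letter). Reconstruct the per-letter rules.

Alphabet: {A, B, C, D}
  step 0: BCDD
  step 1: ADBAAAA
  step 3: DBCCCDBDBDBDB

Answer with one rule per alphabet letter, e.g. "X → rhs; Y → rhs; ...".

A->C, B->A, C->DB, D->AA

  step 0 ⇒ step 1: BCDD ⇒ A·DB·AA·AA
    B ↦ A
    C ↦ DB
    D ↦ AA
    A ↦ C  (constrained at step 1)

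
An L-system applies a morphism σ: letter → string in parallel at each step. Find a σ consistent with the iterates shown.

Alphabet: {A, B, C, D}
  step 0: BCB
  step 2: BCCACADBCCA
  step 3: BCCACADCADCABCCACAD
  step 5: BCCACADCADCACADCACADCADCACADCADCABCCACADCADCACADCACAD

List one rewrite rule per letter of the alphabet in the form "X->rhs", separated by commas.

A->D, B->BC, C->CA, D->CA

  step 2 ⇒ step 3: BCCACADBCCA ⇒ BC·CA·CA·D·CA·D·CA·BC·CA·CA·D
    A ↦ D
    B ↦ BC
    C ↦ CA
    D ↦ CA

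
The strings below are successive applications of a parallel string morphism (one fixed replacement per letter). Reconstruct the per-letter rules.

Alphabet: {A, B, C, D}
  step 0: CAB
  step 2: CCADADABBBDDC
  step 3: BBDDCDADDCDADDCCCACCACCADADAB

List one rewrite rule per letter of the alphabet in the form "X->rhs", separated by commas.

  step 2 ⇒ step 3: CCADADABBBDDC ⇒ B·B·DDC·DA·DDC·DA·DDC·CCA·CCA·CCA·DA·DA·B
    A ↦ DDC
    B ↦ CCA
    C ↦ B
    D ↦ DA

A->DDC, B->CCA, C->B, D->DA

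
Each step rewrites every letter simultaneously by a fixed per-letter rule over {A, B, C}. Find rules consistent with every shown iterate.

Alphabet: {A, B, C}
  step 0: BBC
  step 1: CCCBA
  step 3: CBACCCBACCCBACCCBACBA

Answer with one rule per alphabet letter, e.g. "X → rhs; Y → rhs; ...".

A->C, B->C, C->CBA

  step 0 ⇒ step 1: BBC ⇒ C·C·CBA
    B ↦ C
    C ↦ CBA
    A ↦ C  (constrained at step 1)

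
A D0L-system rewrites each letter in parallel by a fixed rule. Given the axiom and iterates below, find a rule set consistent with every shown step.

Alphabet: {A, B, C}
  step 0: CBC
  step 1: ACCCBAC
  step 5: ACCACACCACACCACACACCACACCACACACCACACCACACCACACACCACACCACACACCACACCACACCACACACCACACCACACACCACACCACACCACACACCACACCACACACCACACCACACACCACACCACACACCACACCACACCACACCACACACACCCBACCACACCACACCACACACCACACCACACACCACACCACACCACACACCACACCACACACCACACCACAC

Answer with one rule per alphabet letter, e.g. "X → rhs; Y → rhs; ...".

  step 0 ⇒ step 1: CBC ⇒ AC·CCB·AC
    B ↦ CCB
    C ↦ AC
    A ↦ CAC  (constrained at step 1)

A->CAC, B->CCB, C->AC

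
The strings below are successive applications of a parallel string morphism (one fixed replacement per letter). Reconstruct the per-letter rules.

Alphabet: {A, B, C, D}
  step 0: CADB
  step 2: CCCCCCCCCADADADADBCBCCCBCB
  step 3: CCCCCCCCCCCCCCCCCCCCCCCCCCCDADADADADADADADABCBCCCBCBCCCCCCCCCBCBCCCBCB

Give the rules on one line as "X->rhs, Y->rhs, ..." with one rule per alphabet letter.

  step 2 ⇒ step 3: CCCCCCCCCADADADADBCBCCCBCB ⇒ CCC·CCC·CCC·CCC·CCC·CCC·CCC·CCC·CCC·DAD·A·DAD·A·DAD·A·DAD·A·BCB·CCC·BCB·CCC·CCC·CCC·BCB·CCC·BCB
    A ↦ DAD
    B ↦ BCB
    C ↦ CCC
    D ↦ A

A->DAD, B->BCB, C->CCC, D->A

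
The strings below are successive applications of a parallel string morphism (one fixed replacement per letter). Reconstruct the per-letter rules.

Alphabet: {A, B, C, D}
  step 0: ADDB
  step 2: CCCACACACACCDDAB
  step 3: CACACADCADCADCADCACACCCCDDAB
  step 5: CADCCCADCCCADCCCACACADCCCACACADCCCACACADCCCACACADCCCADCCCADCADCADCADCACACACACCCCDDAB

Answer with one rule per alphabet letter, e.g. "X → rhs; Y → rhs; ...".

A->D, B->DAB, C->CA, D->CC

  step 2 ⇒ step 3: CCCACACACACCDDAB ⇒ CA·CA·CA·D·CA·D·CA·D·CA·D·CA·CA·CC·CC·D·DAB
    A ↦ D
    B ↦ DAB
    C ↦ CA
    D ↦ CC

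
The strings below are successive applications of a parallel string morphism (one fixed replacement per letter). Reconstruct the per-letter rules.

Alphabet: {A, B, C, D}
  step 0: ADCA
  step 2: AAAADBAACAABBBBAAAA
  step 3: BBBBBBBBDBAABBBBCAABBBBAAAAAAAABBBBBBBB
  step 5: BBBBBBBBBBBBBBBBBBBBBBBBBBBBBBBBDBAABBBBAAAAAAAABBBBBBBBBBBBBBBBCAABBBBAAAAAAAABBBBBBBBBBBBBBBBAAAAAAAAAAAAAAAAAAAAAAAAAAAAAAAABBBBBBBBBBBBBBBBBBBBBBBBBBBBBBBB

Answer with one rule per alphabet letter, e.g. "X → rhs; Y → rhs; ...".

  step 2 ⇒ step 3: AAAADBAACAABBBBAAAA ⇒ BB·BB·BB·BB·DB·AA·BB·BB·CAA·BB·BB·AA·AA·AA·AA·BB·BB·BB·BB
    A ↦ BB
    B ↦ AA
    C ↦ CAA
    D ↦ DB

A->BB, B->AA, C->CAA, D->DB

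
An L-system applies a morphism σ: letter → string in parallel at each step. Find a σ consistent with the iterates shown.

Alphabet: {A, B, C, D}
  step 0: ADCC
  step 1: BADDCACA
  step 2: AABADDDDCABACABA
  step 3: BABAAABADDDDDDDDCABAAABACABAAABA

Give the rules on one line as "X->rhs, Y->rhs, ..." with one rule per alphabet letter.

  step 2 ⇒ step 3: AABADDDDCABACABA ⇒ BA·BA·AA·BA·DD·DD·DD·DD·CA·BA·AA·BA·CA·BA·AA·BA
    A ↦ BA
    B ↦ AA
    C ↦ CA
    D ↦ DD

A->BA, B->AA, C->CA, D->DD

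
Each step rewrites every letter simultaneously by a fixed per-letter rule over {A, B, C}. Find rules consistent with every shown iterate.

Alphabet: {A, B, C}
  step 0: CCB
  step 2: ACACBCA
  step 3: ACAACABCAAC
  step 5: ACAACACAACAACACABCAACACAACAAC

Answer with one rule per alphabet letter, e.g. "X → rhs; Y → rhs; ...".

  step 2 ⇒ step 3: ACACBCA ⇒ AC·A·AC·A·BC·A·AC
    A ↦ AC
    B ↦ BC
    C ↦ A

A->AC, B->BC, C->A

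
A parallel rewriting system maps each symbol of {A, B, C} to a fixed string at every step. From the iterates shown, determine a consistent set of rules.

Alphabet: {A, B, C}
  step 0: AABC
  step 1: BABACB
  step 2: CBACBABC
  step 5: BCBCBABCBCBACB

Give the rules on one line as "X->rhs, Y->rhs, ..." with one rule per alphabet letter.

A->BA, B->C, C->B

  step 1 ⇒ step 2: BABACB ⇒ C·BA·C·BA·B·C
    A ↦ BA
    B ↦ C
    C ↦ B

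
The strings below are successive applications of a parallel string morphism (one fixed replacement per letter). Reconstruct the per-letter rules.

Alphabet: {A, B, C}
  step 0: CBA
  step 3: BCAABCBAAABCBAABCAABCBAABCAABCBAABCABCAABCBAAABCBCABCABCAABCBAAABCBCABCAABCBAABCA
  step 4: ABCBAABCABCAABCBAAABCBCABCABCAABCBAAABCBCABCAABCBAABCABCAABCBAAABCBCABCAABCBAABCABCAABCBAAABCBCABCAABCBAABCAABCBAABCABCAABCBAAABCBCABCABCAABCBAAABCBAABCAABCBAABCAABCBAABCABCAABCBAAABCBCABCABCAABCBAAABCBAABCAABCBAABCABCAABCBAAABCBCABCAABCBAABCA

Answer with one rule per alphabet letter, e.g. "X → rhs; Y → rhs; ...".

A->BCA, B->ABC, C->BAA

  step 3 ⇒ step 4: BCAABCBAAABCBAABCAABCBAABCAABCBAABCABCAABCBAAABCBCABCABCAABCBAAABCBCABCAABCBAABCA ⇒ ABC·BAA·BCA·BCA·ABC·BAA·ABC·BCA·BCA·BCA·ABC·BAA·ABC·BCA·BCA·ABC·BAA·BCA·BCA·ABC·BAA·ABC·BCA·BCA·ABC·BAA·BCA·BCA·ABC·BAA·ABC·BCA·BCA·ABC·BAA·BCA·ABC·BAA·BCA·BCA·ABC·BAA·ABC·BCA·BCA·BCA·ABC·BAA·ABC·BAA·BCA·ABC·BAA·BCA·ABC·BAA·BCA·BCA·ABC·BAA·ABC·BCA·BCA·BCA·ABC·BAA·ABC·BAA·BCA·ABC·BAA·BCA·BCA·ABC·BAA·ABC·BCA·BCA·ABC·BAA·BCA
    A ↦ BCA
    B ↦ ABC
    C ↦ BAA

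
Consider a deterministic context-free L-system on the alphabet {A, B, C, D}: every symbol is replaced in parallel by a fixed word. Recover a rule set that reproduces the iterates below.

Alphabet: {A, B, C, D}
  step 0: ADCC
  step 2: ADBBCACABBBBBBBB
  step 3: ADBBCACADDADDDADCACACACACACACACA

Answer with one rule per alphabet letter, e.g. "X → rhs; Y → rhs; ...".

A->AD, B->CA, C->DD, D->BB

  step 2 ⇒ step 3: ADBBCACABBBBBBBB ⇒ AD·BB·CA·CA·DD·AD·DD·AD·CA·CA·CA·CA·CA·CA·CA·CA
    A ↦ AD
    B ↦ CA
    C ↦ DD
    D ↦ BB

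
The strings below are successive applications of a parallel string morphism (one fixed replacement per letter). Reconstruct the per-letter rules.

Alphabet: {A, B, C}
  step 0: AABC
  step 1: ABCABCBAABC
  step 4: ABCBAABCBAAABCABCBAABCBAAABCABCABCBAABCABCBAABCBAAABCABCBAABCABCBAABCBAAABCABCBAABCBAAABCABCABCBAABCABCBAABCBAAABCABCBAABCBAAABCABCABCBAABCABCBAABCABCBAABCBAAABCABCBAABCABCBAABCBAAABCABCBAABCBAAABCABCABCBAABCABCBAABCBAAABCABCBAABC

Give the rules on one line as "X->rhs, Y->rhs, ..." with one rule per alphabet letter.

  step 0 ⇒ step 1: AABC ⇒ ABC·ABC·BAA·BC
    A ↦ ABC
    B ↦ BAA
    C ↦ BC

A->ABC, B->BAA, C->BC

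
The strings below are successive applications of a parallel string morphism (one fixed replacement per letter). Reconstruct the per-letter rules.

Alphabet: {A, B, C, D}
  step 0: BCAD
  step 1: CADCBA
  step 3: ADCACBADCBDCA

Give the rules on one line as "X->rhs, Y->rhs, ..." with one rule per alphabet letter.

A->CB, B->CA, C->D, D->A

  step 0 ⇒ step 1: BCAD ⇒ CA·D·CB·A
    A ↦ CB
    B ↦ CA
    C ↦ D
    D ↦ A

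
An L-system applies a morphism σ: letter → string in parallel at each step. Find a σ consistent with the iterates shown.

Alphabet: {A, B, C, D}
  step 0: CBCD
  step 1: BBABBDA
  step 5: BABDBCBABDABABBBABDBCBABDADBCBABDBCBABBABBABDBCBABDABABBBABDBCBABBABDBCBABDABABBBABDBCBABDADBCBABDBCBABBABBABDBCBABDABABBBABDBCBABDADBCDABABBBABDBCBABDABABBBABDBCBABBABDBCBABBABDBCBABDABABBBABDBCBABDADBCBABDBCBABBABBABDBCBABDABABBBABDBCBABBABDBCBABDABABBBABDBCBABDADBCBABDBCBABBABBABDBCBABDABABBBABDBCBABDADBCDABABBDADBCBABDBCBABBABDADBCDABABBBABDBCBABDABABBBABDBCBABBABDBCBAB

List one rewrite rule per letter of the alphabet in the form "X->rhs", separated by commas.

  step 0 ⇒ step 1: CBCD ⇒ B·BAB·B·DA
    B ↦ BAB
    C ↦ B
    D ↦ DA
    A ↦ DBC  (constrained at step 1)

A->DBC, B->BAB, C->B, D->DA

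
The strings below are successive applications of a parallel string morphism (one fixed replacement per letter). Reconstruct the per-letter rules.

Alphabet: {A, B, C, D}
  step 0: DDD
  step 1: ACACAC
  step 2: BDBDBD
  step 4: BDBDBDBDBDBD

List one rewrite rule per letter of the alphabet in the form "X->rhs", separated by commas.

  step 1 ⇒ step 2: ACACAC ⇒ B·D·B·D·B·D
    A ↦ B
    C ↦ D
    B ↦ AC  (constrained at step 2)
  step 0 ⇒ step 1: DDD ⇒ AC·AC·AC
    D ↦ AC

A->B, B->AC, C->D, D->AC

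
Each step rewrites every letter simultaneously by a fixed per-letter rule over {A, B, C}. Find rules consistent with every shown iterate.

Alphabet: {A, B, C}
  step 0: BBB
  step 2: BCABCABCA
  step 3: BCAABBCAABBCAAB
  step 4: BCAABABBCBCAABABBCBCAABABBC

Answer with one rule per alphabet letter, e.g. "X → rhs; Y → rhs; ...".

A->AB, B->BC, C->A

  step 3 ⇒ step 4: BCAABBCAABBCAAB ⇒ BC·A·AB·AB·BC·BC·A·AB·AB·BC·BC·A·AB·AB·BC
    A ↦ AB
    B ↦ BC
    C ↦ A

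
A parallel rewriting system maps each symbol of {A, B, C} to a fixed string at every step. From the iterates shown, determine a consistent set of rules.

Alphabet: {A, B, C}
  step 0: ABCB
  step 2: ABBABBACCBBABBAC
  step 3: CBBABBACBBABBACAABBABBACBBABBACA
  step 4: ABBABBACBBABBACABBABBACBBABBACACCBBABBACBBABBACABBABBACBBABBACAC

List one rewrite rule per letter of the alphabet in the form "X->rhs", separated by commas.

A->C, B->BBA, C->A

  step 3 ⇒ step 4: CBBABBACBBABBACAABBABBACBBABBACA ⇒ A·BBA·BBA·C·BBA·BBA·C·A·BBA·BBA·C·BBA·BBA·C·A·C·C·BBA·BBA·C·BBA·BBA·C·A·BBA·BBA·C·BBA·BBA·C·A·C
    A ↦ C
    B ↦ BBA
    C ↦ A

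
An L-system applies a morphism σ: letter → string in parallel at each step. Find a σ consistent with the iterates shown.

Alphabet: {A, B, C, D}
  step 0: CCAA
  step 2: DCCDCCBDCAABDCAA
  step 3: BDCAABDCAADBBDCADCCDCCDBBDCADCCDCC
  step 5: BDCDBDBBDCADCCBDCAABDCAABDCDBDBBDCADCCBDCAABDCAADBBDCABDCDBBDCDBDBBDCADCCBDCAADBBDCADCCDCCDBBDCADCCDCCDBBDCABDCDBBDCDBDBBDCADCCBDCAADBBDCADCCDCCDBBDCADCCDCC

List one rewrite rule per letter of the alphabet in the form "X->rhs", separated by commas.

  step 2 ⇒ step 3: DCCDCCBDCAABDCAA ⇒ BDC·A·A·BDC·A·A·DB·BDC·A·DCC·DCC·DB·BDC·A·DCC·DCC
    A ↦ DCC
    B ↦ DB
    C ↦ A
    D ↦ BDC

A->DCC, B->DB, C->A, D->BDC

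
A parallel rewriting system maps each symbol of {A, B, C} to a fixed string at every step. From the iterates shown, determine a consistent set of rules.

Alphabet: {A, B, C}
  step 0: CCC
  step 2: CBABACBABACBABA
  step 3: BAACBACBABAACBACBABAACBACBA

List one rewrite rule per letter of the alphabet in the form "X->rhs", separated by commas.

A->BA, B->C, C->BAA

  step 2 ⇒ step 3: CBABACBABACBABA ⇒ BAA·C·BA·C·BA·BAA·C·BA·C·BA·BAA·C·BA·C·BA
    A ↦ BA
    B ↦ C
    C ↦ BAA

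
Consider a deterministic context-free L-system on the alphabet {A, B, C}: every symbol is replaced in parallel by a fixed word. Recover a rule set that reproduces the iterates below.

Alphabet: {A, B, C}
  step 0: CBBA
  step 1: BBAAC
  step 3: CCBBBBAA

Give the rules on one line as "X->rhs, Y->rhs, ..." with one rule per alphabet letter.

  step 0 ⇒ step 1: CBBA ⇒ BB·A·A·C
    A ↦ C
    B ↦ A
    C ↦ BB

A->C, B->A, C->BB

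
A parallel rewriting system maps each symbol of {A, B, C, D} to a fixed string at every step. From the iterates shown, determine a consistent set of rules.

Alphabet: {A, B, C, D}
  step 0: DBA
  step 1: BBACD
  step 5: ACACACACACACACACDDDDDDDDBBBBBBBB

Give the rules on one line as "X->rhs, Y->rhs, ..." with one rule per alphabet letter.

  step 0 ⇒ step 1: DBA ⇒ BB·AC·D
    A ↦ D
    B ↦ AC
    D ↦ BB
    C ↦ D  (constrained at step 1)

A->D, B->AC, C->D, D->BB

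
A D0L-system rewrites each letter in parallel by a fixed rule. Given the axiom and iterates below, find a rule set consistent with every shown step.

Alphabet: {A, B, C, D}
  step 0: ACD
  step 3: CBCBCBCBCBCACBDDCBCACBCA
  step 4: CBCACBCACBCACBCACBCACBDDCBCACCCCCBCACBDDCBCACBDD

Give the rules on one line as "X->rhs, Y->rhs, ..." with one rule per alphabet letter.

A->DD, B->CA, C->CB, D->CC

  step 3 ⇒ step 4: CBCBCBCBCBCACBDDCBCACBCA ⇒ CB·CA·CB·CA·CB·CA·CB·CA·CB·CA·CB·DD·CB·CA·CC·CC·CB·CA·CB·DD·CB·CA·CB·DD
    A ↦ DD
    B ↦ CA
    C ↦ CB
    D ↦ CC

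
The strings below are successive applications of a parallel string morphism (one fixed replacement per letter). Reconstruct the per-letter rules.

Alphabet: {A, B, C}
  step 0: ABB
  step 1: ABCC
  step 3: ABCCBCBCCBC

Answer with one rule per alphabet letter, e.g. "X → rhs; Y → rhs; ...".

A->AB, B->C, C->CB

  step 0 ⇒ step 1: ABB ⇒ AB·C·C
    A ↦ AB
    B ↦ C
    C ↦ CB  (constrained at step 1)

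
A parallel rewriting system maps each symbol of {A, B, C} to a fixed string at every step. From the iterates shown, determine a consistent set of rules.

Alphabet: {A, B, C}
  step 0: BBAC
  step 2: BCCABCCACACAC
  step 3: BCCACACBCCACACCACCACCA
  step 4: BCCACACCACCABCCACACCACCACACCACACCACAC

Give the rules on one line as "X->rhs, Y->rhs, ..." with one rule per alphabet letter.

A->C, B->BC, C->CA

  step 3 ⇒ step 4: BCCACACBCCACACCACCACCA ⇒ BC·CA·CA·C·CA·C·CA·BC·CA·CA·C·CA·C·CA·CA·C·CA·CA·C·CA·CA·C
    A ↦ C
    B ↦ BC
    C ↦ CA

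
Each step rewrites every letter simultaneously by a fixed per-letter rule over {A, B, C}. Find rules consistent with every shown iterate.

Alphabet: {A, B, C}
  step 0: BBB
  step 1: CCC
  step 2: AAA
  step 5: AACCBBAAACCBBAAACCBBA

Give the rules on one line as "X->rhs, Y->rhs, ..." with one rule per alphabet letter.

  step 1 ⇒ step 2: CCC ⇒ A·A·A
    C ↦ A
    A ↦ BBA  (constrained at step 2)
  step 0 ⇒ step 1: BBB ⇒ C·C·C
    B ↦ C

A->BBA, B->C, C->A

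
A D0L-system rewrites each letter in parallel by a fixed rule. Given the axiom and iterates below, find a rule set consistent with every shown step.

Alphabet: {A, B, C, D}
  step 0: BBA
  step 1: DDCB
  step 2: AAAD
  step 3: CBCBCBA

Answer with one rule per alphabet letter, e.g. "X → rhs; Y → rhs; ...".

  step 2 ⇒ step 3: AAAD ⇒ CB·CB·CB·A
    A ↦ CB
    D ↦ A
  step 0 ⇒ step 1: BBA ⇒ D·D·CB
    B ↦ D
  step 1 ⇒ step 2: DDCB ⇒ A·A·A·D
    C ↦ A

A->CB, B->D, C->A, D->A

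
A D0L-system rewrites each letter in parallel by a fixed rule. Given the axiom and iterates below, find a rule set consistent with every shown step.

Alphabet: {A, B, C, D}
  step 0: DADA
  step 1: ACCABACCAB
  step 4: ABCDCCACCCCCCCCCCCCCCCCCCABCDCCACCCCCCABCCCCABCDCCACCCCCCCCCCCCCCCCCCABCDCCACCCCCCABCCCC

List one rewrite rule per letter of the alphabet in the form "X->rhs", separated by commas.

A->AB, B->CD, C->CC, D->ACC

  step 0 ⇒ step 1: DADA ⇒ ACC·AB·ACC·AB
    A ↦ AB
    D ↦ ACC
    B ↦ CD  (constrained at step 1)
    C ↦ CC  (constrained at step 1)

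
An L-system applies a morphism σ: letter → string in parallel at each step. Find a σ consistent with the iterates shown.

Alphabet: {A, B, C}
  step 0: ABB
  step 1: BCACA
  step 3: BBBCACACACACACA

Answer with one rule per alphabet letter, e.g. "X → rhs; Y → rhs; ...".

  step 0 ⇒ step 1: ABB ⇒ B·CA·CA
    A ↦ B
    B ↦ CA
    C ↦ BB  (constrained at step 1)

A->B, B->CA, C->BB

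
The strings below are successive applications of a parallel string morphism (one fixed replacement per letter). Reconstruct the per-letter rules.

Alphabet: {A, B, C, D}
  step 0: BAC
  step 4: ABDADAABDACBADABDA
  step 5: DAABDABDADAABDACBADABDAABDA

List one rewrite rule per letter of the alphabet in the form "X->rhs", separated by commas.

  step 4 ⇒ step 5: ABDADAABDACBADABDA ⇒ DA·A·B·DA·B·DA·DA·A·B·DA·CB·A·DA·B·DA·A·B·DA
    A ↦ DA
    B ↦ A
    C ↦ CB
    D ↦ B

A->DA, B->A, C->CB, D->B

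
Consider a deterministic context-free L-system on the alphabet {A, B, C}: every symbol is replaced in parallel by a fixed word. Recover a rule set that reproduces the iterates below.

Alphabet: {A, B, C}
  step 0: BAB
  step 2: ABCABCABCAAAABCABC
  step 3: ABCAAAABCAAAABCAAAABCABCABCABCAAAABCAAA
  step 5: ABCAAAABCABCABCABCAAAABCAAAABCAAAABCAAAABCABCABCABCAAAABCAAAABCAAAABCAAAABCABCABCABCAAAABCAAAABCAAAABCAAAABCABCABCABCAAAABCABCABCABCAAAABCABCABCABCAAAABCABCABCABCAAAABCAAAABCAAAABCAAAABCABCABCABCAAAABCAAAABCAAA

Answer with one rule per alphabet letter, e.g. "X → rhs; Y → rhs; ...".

  step 2 ⇒ step 3: ABCABCABCAAAABCABC ⇒ ABC·AA·A·ABC·AA·A·ABC·AA·A·ABC·ABC·ABC·ABC·AA·A·ABC·AA·A
    A ↦ ABC
    B ↦ AA
    C ↦ A

A->ABC, B->AA, C->A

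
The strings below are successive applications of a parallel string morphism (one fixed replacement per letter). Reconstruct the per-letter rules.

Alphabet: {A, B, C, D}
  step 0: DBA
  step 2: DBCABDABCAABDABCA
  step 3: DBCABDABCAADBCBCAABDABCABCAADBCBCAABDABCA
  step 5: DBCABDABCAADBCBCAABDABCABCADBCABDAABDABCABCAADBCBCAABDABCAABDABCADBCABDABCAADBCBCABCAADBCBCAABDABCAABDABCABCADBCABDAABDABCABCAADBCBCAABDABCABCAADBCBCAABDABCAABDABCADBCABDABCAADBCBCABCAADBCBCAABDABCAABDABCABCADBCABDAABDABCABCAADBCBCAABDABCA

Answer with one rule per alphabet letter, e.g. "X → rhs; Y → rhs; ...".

  step 2 ⇒ step 3: DBCABDABCAABDABCA ⇒ DBC·A·BDA·BCA·A·DBC·BCA·A·BDA·BCA·BCA·A·DBC·BCA·A·BDA·BCA
    A ↦ BCA
    B ↦ A
    C ↦ BDA
    D ↦ DBC

A->BCA, B->A, C->BDA, D->DBC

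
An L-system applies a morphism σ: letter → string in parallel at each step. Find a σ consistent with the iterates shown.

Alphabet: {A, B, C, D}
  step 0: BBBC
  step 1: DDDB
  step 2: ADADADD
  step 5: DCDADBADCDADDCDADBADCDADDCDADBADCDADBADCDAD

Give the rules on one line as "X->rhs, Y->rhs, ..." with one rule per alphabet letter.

  step 1 ⇒ step 2: DDDB ⇒ AD·AD·AD·D
    B ↦ D
    D ↦ AD
    A ↦ CD  (constrained at step 2)
  step 0 ⇒ step 1: BBBC ⇒ D·D·D·B
    C ↦ B

A->CD, B->D, C->B, D->AD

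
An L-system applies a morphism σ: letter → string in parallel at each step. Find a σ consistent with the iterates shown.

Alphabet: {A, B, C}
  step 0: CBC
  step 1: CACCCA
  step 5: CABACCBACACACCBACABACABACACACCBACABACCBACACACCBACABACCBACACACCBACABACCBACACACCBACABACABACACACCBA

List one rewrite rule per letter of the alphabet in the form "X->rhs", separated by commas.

  step 0 ⇒ step 1: CBC ⇒ CA·CC·CA
    B ↦ CC
    C ↦ CA
    A ↦ BA  (constrained at step 1)

A->BA, B->CC, C->CA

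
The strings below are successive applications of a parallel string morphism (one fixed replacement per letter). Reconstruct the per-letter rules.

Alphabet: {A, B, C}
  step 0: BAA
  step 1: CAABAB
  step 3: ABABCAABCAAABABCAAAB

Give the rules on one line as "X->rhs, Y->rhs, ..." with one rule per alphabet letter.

  step 0 ⇒ step 1: BAA ⇒ CA·AB·AB
    A ↦ AB
    B ↦ CA
    C ↦ A  (constrained at step 1)

A->AB, B->CA, C->A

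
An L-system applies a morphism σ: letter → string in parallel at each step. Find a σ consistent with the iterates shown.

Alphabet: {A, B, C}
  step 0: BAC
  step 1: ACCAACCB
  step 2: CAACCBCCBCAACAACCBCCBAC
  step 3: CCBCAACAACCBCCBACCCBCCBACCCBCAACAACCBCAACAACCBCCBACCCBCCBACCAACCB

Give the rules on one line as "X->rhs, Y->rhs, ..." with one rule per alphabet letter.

A->CAA, B->AC, C->CCB

  step 2 ⇒ step 3: CAACCBCCBCAACAACCBCCBAC ⇒ CCB·CAA·CAA·CCB·CCB·AC·CCB·CCB·AC·CCB·CAA·CAA·CCB·CAA·CAA·CCB·CCB·AC·CCB·CCB·AC·CAA·CCB
    A ↦ CAA
    B ↦ AC
    C ↦ CCB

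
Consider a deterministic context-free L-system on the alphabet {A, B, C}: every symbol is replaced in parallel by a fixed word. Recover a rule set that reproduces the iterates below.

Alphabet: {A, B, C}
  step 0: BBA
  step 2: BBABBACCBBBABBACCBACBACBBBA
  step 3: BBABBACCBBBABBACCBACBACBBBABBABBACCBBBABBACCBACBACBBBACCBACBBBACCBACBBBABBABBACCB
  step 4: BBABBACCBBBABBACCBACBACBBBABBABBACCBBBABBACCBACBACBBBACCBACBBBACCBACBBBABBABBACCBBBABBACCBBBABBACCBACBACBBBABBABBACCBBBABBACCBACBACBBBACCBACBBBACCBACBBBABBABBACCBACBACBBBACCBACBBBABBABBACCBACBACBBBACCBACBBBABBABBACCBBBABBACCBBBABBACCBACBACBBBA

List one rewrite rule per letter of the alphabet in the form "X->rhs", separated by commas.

  step 3 ⇒ step 4: BBABBACCBBBABBACCBACBACBBBABBABBACCBBBABBACCBACBACBBBACCBACBBBACCBACBBBABBABBACCB ⇒ BBA·BBA·CCB·BBA·BBA·CCB·ACB·ACB·BBA·BBA·BBA·CCB·BBA·BBA·CCB·ACB·ACB·BBA·CCB·ACB·BBA·CCB·ACB·BBA·BBA·BBA·CCB·BBA·BBA·CCB·BBA·BBA·CCB·ACB·ACB·BBA·BBA·BBA·CCB·BBA·BBA·CCB·ACB·ACB·BBA·CCB·ACB·BBA·CCB·ACB·BBA·BBA·BBA·CCB·ACB·ACB·BBA·CCB·ACB·BBA·BBA·BBA·CCB·ACB·ACB·BBA·CCB·ACB·BBA·BBA·BBA·CCB·BBA·BBA·CCB·BBA·BBA·CCB·ACB·ACB·BBA
    A ↦ CCB
    B ↦ BBA
    C ↦ ACB

A->CCB, B->BBA, C->ACB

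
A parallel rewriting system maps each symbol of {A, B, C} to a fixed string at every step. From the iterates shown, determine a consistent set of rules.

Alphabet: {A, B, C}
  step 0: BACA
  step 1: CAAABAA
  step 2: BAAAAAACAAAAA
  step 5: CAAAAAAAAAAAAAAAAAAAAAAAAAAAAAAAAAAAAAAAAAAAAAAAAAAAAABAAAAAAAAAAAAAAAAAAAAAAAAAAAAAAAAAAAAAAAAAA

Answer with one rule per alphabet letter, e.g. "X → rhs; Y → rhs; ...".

  step 1 ⇒ step 2: CAAABAA ⇒ B·AA·AA·AA·CA·AA·AA
    A ↦ AA
    B ↦ CA
    C ↦ B

A->AA, B->CA, C->B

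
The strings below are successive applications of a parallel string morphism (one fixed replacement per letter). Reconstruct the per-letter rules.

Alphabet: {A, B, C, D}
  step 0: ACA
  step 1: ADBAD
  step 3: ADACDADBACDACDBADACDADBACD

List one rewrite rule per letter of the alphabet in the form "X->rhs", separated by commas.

  step 0 ⇒ step 1: ACA ⇒ AD·B·AD
    A ↦ AD
    C ↦ B
    B ↦ DC  (constrained at step 1)
    D ↦ ACD  (constrained at step 1)

A->AD, B->DC, C->B, D->ACD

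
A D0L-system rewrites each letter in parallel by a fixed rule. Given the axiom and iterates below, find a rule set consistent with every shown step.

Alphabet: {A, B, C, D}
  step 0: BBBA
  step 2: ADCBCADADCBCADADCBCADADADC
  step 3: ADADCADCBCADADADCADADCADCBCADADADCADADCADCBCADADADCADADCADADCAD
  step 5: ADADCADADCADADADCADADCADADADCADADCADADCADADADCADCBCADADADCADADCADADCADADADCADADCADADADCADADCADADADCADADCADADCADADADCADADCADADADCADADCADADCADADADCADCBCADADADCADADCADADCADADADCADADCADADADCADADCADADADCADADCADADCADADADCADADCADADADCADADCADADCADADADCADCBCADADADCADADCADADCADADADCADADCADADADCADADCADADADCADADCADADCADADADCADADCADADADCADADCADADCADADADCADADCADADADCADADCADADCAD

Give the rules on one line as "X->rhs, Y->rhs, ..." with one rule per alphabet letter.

A->AD, B->CBC, C->AD, D->ADC

  step 2 ⇒ step 3: ADCBCADADCBCADADCBCADADADC ⇒ AD·ADC·AD·CBC·AD·AD·ADC·AD·ADC·AD·CBC·AD·AD·ADC·AD·ADC·AD·CBC·AD·AD·ADC·AD·ADC·AD·ADC·AD
    A ↦ AD
    B ↦ CBC
    C ↦ AD
    D ↦ ADC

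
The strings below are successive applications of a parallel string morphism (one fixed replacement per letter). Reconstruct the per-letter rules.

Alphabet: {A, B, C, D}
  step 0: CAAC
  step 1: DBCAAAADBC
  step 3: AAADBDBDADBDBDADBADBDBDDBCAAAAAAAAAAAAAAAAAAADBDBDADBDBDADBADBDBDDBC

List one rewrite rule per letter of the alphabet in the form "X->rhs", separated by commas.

  step 0 ⇒ step 1: CAAC ⇒ DBC·AA·AA·DBC
    A ↦ AA
    C ↦ DBC
    B ↦ DBD  (constrained at step 1)
    D ↦ ADB  (constrained at step 1)

A->AA, B->DBD, C->DBC, D->ADB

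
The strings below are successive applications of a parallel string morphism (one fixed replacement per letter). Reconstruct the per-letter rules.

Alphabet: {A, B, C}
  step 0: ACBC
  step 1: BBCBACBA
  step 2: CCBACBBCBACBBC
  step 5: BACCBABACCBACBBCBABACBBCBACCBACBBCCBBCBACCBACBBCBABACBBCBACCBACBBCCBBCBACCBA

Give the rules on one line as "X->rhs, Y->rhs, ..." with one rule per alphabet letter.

A->BBC, B->C, C->BA

  step 1 ⇒ step 2: BBCBACBA ⇒ C·C·BA·C·BBC·BA·C·BBC
    A ↦ BBC
    B ↦ C
    C ↦ BA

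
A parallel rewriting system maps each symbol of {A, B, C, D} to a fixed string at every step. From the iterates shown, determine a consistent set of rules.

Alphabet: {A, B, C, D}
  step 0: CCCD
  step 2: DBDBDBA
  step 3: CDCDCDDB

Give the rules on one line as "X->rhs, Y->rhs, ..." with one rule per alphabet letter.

  step 2 ⇒ step 3: DBDBDBA ⇒ C·D·C·D·C·D·DB
    A ↦ DB
    B ↦ D
    D ↦ C
    C ↦ A  (constrained at step 0)

A->DB, B->D, C->A, D->C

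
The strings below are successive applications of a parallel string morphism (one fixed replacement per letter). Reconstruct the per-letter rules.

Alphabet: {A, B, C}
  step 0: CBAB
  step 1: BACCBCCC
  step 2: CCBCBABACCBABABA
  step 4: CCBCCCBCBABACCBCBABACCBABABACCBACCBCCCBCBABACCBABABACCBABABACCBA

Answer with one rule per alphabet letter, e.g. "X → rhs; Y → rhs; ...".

A->BC, B->CC, C->BA

  step 1 ⇒ step 2: BACCBCCC ⇒ CC·BC·BA·BA·CC·BA·BA·BA
    A ↦ BC
    B ↦ CC
    C ↦ BA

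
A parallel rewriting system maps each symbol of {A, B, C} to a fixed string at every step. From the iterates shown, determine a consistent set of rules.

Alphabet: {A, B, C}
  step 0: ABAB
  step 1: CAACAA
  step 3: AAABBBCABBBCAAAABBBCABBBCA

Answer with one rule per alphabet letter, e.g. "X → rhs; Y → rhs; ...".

A->CA, B->A, C->BBB

  step 0 ⇒ step 1: ABAB ⇒ CA·A·CA·A
    A ↦ CA
    B ↦ A
    C ↦ BBB  (constrained at step 1)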